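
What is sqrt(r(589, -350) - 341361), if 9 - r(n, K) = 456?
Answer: 4*I*sqrt(21363) ≈ 584.64*I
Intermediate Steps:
r(n, K) = -447 (r(n, K) = 9 - 1*456 = 9 - 456 = -447)
sqrt(r(589, -350) - 341361) = sqrt(-447 - 341361) = sqrt(-341808) = 4*I*sqrt(21363)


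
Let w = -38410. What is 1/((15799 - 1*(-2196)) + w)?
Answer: -1/20415 ≈ -4.8984e-5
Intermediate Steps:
1/((15799 - 1*(-2196)) + w) = 1/((15799 - 1*(-2196)) - 38410) = 1/((15799 + 2196) - 38410) = 1/(17995 - 38410) = 1/(-20415) = -1/20415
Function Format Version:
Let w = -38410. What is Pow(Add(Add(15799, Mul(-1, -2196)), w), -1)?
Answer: Rational(-1, 20415) ≈ -4.8984e-5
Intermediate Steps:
Pow(Add(Add(15799, Mul(-1, -2196)), w), -1) = Pow(Add(Add(15799, Mul(-1, -2196)), -38410), -1) = Pow(Add(Add(15799, 2196), -38410), -1) = Pow(Add(17995, -38410), -1) = Pow(-20415, -1) = Rational(-1, 20415)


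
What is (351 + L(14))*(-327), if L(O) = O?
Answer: -119355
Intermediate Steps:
(351 + L(14))*(-327) = (351 + 14)*(-327) = 365*(-327) = -119355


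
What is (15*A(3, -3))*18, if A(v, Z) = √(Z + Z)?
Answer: 270*I*√6 ≈ 661.36*I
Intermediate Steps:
A(v, Z) = √2*√Z (A(v, Z) = √(2*Z) = √2*√Z)
(15*A(3, -3))*18 = (15*(√2*√(-3)))*18 = (15*(√2*(I*√3)))*18 = (15*(I*√6))*18 = (15*I*√6)*18 = 270*I*√6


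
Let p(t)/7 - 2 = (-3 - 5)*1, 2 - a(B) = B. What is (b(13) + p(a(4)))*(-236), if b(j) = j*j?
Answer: -29972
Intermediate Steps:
b(j) = j²
a(B) = 2 - B
p(t) = -42 (p(t) = 14 + 7*((-3 - 5)*1) = 14 + 7*(-8*1) = 14 + 7*(-8) = 14 - 56 = -42)
(b(13) + p(a(4)))*(-236) = (13² - 42)*(-236) = (169 - 42)*(-236) = 127*(-236) = -29972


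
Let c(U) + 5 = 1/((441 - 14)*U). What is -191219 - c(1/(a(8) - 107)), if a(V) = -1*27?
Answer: -81648244/427 ≈ -1.9121e+5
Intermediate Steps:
a(V) = -27
c(U) = -5 + 1/(427*U) (c(U) = -5 + 1/((441 - 14)*U) = -5 + 1/(427*U))
-191219 - c(1/(a(8) - 107)) = -191219 - (-5 + 1/(427*(1/(-27 - 107)))) = -191219 - (-5 + 1/(427*(1/(-134)))) = -191219 - (-5 + 1/(427*(-1/134))) = -191219 - (-5 + (1/427)*(-134)) = -191219 - (-5 - 134/427) = -191219 - 1*(-2269/427) = -191219 + 2269/427 = -81648244/427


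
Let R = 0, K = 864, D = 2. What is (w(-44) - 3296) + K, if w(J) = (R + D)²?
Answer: -2428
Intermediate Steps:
w(J) = 4 (w(J) = (0 + 2)² = 2² = 4)
(w(-44) - 3296) + K = (4 - 3296) + 864 = -3292 + 864 = -2428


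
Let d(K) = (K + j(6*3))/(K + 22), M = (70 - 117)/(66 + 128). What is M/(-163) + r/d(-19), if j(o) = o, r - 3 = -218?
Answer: 20396237/31622 ≈ 645.00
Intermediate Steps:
r = -215 (r = 3 - 218 = -215)
M = -47/194 ≈ -0.24227
d(K) = (18 + K)/(22 + K) (d(K) = (K + 6*3)/(K + 22) = (K + 18)/(22 + K) = (18 + K)/(22 + K))
M/(-163) + r/d(-19) = -47/194/(-163) - 215*(22 - 19)/(18 - 19) = -47/194*(-1/163) - 215/(-1/3) = 47/31622 - 215/((⅓)*(-1)) = 47/31622 - 215/(-⅓) = 47/31622 - 215*(-3) = 47/31622 + 645 = 20396237/31622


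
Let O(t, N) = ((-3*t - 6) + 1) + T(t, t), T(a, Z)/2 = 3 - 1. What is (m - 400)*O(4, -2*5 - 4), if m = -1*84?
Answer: 6292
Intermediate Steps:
T(a, Z) = 4 (T(a, Z) = 2*(3 - 1) = 2*2 = 4)
m = -84
O(t, N) = -1 - 3*t (O(t, N) = ((-3*t - 6) + 1) + 4 = ((-6 - 3*t) + 1) + 4 = (-5 - 3*t) + 4 = -1 - 3*t)
(m - 400)*O(4, -2*5 - 4) = (-84 - 400)*(-1 - 3*4) = -484*(-1 - 12) = -484*(-13) = 6292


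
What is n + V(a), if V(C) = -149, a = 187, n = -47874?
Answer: -48023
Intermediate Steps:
n + V(a) = -47874 - 149 = -48023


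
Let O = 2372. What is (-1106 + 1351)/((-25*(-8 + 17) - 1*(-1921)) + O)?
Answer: 245/4068 ≈ 0.060226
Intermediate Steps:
(-1106 + 1351)/((-25*(-8 + 17) - 1*(-1921)) + O) = (-1106 + 1351)/((-25*(-8 + 17) - 1*(-1921)) + 2372) = 245/((-25*9 + 1921) + 2372) = 245/((-225 + 1921) + 2372) = 245/(1696 + 2372) = 245/4068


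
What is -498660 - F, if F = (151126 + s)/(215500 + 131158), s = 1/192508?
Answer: -33277824077690249/66734438264 ≈ -4.9866e+5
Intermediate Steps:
s = 1/192508 ≈ 5.1946e-6
F = 29092964009/66734438264 (F = (151126 + 1/192508)/(215500 + 131158) = (29092964009/192508)/346658 = (29092964009/192508)*(1/346658) = 29092964009/66734438264 ≈ 0.43595)
-498660 - F = -498660 - 1*29092964009/66734438264 = -498660 - 29092964009/66734438264 = -33277824077690249/66734438264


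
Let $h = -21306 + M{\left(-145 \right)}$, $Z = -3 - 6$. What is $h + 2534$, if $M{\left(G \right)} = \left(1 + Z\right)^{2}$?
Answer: $-18708$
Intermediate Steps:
$Z = -9$ ($Z = -3 - 6 = -9$)
$M{\left(G \right)} = 64$ ($M{\left(G \right)} = \left(1 - 9\right)^{2} = \left(-8\right)^{2} = 64$)
$h = -21242$ ($h = -21306 + 64 = -21242$)
$h + 2534 = -21242 + 2534 = -18708$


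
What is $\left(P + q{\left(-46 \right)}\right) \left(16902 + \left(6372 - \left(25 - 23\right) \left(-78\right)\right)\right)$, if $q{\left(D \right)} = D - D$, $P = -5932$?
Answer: $-138986760$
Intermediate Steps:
$q{\left(D \right)} = 0$
$\left(P + q{\left(-46 \right)}\right) \left(16902 + \left(6372 - \left(25 - 23\right) \left(-78\right)\right)\right) = \left(-5932 + 0\right) \left(16902 + \left(6372 - \left(25 - 23\right) \left(-78\right)\right)\right) = - 5932 \left(16902 + \left(6372 - 2 \left(-78\right)\right)\right) = - 5932 \left(16902 + \left(6372 - -156\right)\right) = - 5932 \left(16902 + \left(6372 + 156\right)\right) = - 5932 \left(16902 + 6528\right) = \left(-5932\right) 23430 = -138986760$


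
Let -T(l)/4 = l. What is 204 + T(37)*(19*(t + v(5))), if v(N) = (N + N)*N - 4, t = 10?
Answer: -157268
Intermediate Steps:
T(l) = -4*l
v(N) = -4 + 2*N² (v(N) = (2*N)*N - 4 = 2*N² - 4 = -4 + 2*N²)
204 + T(37)*(19*(t + v(5))) = 204 + (-4*37)*(19*(10 + (-4 + 2*5²))) = 204 - 2812*(10 + (-4 + 2*25)) = 204 - 2812*(10 + (-4 + 50)) = 204 - 2812*(10 + 46) = 204 - 2812*56 = 204 - 148*1064 = 204 - 157472 = -157268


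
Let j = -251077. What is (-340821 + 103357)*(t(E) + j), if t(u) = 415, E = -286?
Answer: 59523201168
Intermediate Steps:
(-340821 + 103357)*(t(E) + j) = (-340821 + 103357)*(415 - 251077) = -237464*(-250662) = 59523201168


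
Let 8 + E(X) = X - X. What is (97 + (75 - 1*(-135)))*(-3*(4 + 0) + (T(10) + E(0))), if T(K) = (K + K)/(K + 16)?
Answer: -76750/13 ≈ -5903.8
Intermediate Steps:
T(K) = 2*K/(16 + K) (T(K) = (2*K)/(16 + K) = 2*K/(16 + K))
E(X) = -8 (E(X) = -8 + (X - X) = -8 + 0 = -8)
(97 + (75 - 1*(-135)))*(-3*(4 + 0) + (T(10) + E(0))) = (97 + (75 - 1*(-135)))*(-3*(4 + 0) + (2*10/(16 + 10) - 8)) = (97 + (75 + 135))*(-3*4 + (2*10/26 - 8)) = (97 + 210)*(-12 + (2*10*(1/26) - 8)) = 307*(-12 + (10/13 - 8)) = 307*(-12 - 94/13) = 307*(-250/13) = -76750/13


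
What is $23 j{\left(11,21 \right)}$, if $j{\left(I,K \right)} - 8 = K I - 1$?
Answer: $5474$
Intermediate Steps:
$j{\left(I,K \right)} = 7 + I K$ ($j{\left(I,K \right)} = 8 + \left(K I - 1\right) = 8 + \left(I K - 1\right) = 8 + \left(-1 + I K\right) = 7 + I K$)
$23 j{\left(11,21 \right)} = 23 \left(7 + 11 \cdot 21\right) = 23 \left(7 + 231\right) = 23 \cdot 238 = 5474$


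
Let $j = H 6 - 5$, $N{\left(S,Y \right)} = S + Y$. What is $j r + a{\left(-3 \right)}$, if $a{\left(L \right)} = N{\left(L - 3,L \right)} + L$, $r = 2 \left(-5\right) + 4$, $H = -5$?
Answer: $198$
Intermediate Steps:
$r = -6$ ($r = -10 + 4 = -6$)
$j = -35$ ($j = \left(-5\right) 6 - 5 = -30 - 5 = -35$)
$a{\left(L \right)} = -3 + 3 L$ ($a{\left(L \right)} = \left(\left(L - 3\right) + L\right) + L = \left(\left(-3 + L\right) + L\right) + L = \left(-3 + 2 L\right) + L = -3 + 3 L$)
$j r + a{\left(-3 \right)} = \left(-35\right) \left(-6\right) + \left(-3 + 3 \left(-3\right)\right) = 210 - 12 = 198$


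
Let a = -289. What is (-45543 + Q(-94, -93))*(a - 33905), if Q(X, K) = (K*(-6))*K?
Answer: 3331760778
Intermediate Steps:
Q(X, K) = -6*K² (Q(X, K) = (-6*K)*K = -6*K²)
(-45543 + Q(-94, -93))*(a - 33905) = (-45543 - 6*(-93)²)*(-289 - 33905) = (-45543 - 6*8649)*(-34194) = (-45543 - 51894)*(-34194) = -97437*(-34194) = 3331760778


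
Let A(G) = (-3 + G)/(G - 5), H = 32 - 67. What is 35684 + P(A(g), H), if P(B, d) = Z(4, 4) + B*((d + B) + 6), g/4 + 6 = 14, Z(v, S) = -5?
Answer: 25988125/729 ≈ 35649.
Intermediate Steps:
g = 32 (g = -24 + 4*14 = -24 + 56 = 32)
H = -35
A(G) = (-3 + G)/(-5 + G)
P(B, d) = -5 + B*(6 + B + d) (P(B, d) = -5 + B*((d + B) + 6) = -5 + B*((B + d) + 6) = -5 + B*(6 + B + d))
35684 + P(A(g), H) = 35684 + (-5 + ((-3 + 32)/(-5 + 32))² + 6*((-3 + 32)/(-5 + 32)) + ((-3 + 32)/(-5 + 32))*(-35)) = 35684 + (-5 + (29/27)² + 6*(29/27) + (29/27)*(-35)) = 35684 + (-5 + 841/729 + 58/9 - 1015/27) = 35684 - 25511/729 = 25988125/729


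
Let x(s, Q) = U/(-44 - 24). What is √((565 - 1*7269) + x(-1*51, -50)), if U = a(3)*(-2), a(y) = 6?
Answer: I*√1937405/17 ≈ 81.877*I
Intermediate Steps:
U = -12 (U = 6*(-2) = -12)
x(s, Q) = 3/17 (x(s, Q) = -12/(-44 - 24) = -12/(-68) = -1/68*(-12) = 3/17)
√((565 - 1*7269) + x(-1*51, -50)) = √((565 - 1*7269) + 3/17) = √((565 - 7269) + 3/17) = √(-6704 + 3/17) = √(-113965/17) = I*√1937405/17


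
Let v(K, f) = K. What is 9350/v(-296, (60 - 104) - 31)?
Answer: -4675/148 ≈ -31.588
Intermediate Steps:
9350/v(-296, (60 - 104) - 31) = 9350/(-296) = 9350*(-1/296) = -4675/148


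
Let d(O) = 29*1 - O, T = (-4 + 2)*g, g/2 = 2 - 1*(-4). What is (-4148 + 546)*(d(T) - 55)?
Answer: 7204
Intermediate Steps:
g = 12 (g = 2*(2 - 1*(-4)) = 2*(2 + 4) = 2*6 = 12)
T = -24 (T = (-4 + 2)*12 = -2*12 = -24)
d(O) = 29 - O
(-4148 + 546)*(d(T) - 55) = (-4148 + 546)*((29 - 1*(-24)) - 55) = -3602*((29 + 24) - 55) = -3602*(53 - 55) = -3602*(-2) = 7204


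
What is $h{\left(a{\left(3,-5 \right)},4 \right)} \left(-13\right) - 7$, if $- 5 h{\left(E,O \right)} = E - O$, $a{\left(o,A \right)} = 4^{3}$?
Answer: $149$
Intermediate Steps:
$a{\left(o,A \right)} = 64$
$h{\left(E,O \right)} = - \frac{E}{5} + \frac{O}{5}$ ($h{\left(E,O \right)} = - \frac{E - O}{5} = - \frac{E}{5} + \frac{O}{5}$)
$h{\left(a{\left(3,-5 \right)},4 \right)} \left(-13\right) - 7 = \left(\left(- \frac{1}{5}\right) 64 + \frac{1}{5} \cdot 4\right) \left(-13\right) - 7 = \left(- \frac{64}{5} + \frac{4}{5}\right) \left(-13\right) - 7 = \left(-12\right) \left(-13\right) - 7 = 156 - 7 = 149$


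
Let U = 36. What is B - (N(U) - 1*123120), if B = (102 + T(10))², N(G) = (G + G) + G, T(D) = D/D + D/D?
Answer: 133828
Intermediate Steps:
T(D) = 2 (T(D) = 1 + 1 = 2)
N(G) = 3*G (N(G) = 2*G + G = 3*G)
B = 10816 (B = (102 + 2)² = 104² = 10816)
B - (N(U) - 1*123120) = 10816 - (3*36 - 1*123120) = 10816 - (108 - 123120) = 10816 - 1*(-123012) = 10816 + 123012 = 133828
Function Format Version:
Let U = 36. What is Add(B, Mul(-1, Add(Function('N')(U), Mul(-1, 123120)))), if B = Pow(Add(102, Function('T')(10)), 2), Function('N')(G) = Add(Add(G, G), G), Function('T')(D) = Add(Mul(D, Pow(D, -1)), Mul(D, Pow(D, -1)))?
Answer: 133828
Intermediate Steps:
Function('T')(D) = 2 (Function('T')(D) = Add(1, 1) = 2)
Function('N')(G) = Mul(3, G) (Function('N')(G) = Add(Mul(2, G), G) = Mul(3, G))
B = 10816 (B = Pow(Add(102, 2), 2) = Pow(104, 2) = 10816)
Add(B, Mul(-1, Add(Function('N')(U), Mul(-1, 123120)))) = Add(10816, Mul(-1, Add(Mul(3, 36), Mul(-1, 123120)))) = Add(10816, Mul(-1, Add(108, -123120))) = Add(10816, Mul(-1, -123012)) = Add(10816, 123012) = 133828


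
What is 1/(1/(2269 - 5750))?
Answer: -3481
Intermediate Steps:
1/(1/(2269 - 5750)) = 1/(1/(-3481)) = 1/(-1/3481) = -3481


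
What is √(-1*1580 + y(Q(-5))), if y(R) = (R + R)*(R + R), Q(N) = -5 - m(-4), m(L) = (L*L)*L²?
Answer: 2*√67726 ≈ 520.48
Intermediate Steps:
m(L) = L⁴ (m(L) = L²*L² = L⁴)
Q(N) = -261 (Q(N) = -5 - 1*(-4)⁴ = -5 - 1*256 = -5 - 256 = -261)
y(R) = 4*R² (y(R) = (2*R)*(2*R) = 4*R²)
√(-1*1580 + y(Q(-5))) = √(-1*1580 + 4*(-261)²) = √(-1580 + 4*68121) = √(-1580 + 272484) = √270904 = 2*√67726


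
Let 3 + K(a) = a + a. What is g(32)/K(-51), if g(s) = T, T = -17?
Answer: 17/105 ≈ 0.16190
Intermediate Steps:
K(a) = -3 + 2*a (K(a) = -3 + (a + a) = -3 + 2*a)
g(s) = -17
g(32)/K(-51) = -17/(-3 + 2*(-51)) = -17/(-3 - 102) = -17/(-105) = -17*(-1/105) = 17/105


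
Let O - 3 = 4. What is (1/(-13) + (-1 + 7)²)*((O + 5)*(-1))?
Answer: -5604/13 ≈ -431.08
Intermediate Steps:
O = 7 (O = 3 + 4 = 7)
(1/(-13) + (-1 + 7)²)*((O + 5)*(-1)) = (1/(-13) + (-1 + 7)²)*((7 + 5)*(-1)) = (-1/13 + 6²)*(12*(-1)) = (-1/13 + 36)*(-12) = (467/13)*(-12) = -5604/13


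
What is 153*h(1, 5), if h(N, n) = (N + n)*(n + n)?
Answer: 9180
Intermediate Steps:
h(N, n) = 2*n*(N + n) (h(N, n) = (N + n)*(2*n) = 2*n*(N + n))
153*h(1, 5) = 153*(2*5*(1 + 5)) = 153*(2*5*6) = 153*60 = 9180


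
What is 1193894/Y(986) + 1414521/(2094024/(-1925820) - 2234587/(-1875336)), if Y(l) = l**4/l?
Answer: 22671548097587255142630029/1670484562123740716 ≈ 1.3572e+7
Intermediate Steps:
Y(l) = l**3
1193894/Y(986) + 1414521/(2094024/(-1925820) - 2234587/(-1875336)) = 1193894/(986**3) + 1414521/(2094024/(-1925820) - 2234587/(-1875336)) = 1193894/958585256 + 1414521/(2094024*(-1/1925820) - 2234587*(-1/1875336)) = 1193894*(1/958585256) + 1414521/(-174502/160485 + 2234587/1875336) = 596947/479292628 + 1414521/(3485312447/33440366440) = 596947/479292628 + 1414521*(33440366440/3485312447) = 596947/479292628 + 47302100577075240/3485312447 = 22671548097587255142630029/1670484562123740716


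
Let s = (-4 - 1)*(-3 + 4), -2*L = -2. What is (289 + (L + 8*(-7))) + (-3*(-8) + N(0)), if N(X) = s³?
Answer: 133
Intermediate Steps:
L = 1 (L = -½*(-2) = 1)
s = -5 (s = -5*1 = -5)
N(X) = -125 (N(X) = (-5)³ = -125)
(289 + (L + 8*(-7))) + (-3*(-8) + N(0)) = (289 + (1 + 8*(-7))) + (-3*(-8) - 125) = (289 + (1 - 56)) + (24 - 125) = (289 - 55) - 101 = 234 - 101 = 133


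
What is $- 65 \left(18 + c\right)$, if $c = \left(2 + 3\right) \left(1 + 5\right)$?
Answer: $-3120$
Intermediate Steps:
$c = 30$ ($c = 5 \cdot 6 = 30$)
$- 65 \left(18 + c\right) = - 65 \left(18 + 30\right) = \left(-65\right) 48 = -3120$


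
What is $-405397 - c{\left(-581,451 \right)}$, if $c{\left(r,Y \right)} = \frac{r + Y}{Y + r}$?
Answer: $-405398$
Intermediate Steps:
$c{\left(r,Y \right)} = 1$ ($c{\left(r,Y \right)} = \frac{Y + r}{Y + r} = 1$)
$-405397 - c{\left(-581,451 \right)} = -405397 - 1 = -405398$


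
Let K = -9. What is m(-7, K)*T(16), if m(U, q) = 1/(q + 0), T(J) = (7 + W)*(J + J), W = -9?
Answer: 64/9 ≈ 7.1111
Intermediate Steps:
T(J) = -4*J (T(J) = (7 - 9)*(J + J) = -4*J)
m(U, q) = 1/q
m(-7, K)*T(16) = (-4*16)/(-9) = -1/9*(-64) = 64/9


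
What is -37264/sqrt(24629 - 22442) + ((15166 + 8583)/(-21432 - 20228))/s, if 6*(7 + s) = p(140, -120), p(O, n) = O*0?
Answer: 23749/291620 - 37264*sqrt(3)/81 ≈ -796.75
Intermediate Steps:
p(O, n) = 0
s = -7 (s = -7 + (1/6)*0 = -7 + 0 = -7)
-37264/sqrt(24629 - 22442) + ((15166 + 8583)/(-21432 - 20228))/s = -37264/sqrt(24629 - 22442) + ((15166 + 8583)/(-21432 - 20228))/(-7) = -37264*sqrt(3)/81 + (23749/(-41660))*(-1/7) = -37264*sqrt(3)/81 + (23749*(-1/41660))*(-1/7) = -37264*sqrt(3)/81 - 23749/41660*(-1/7) = -37264*sqrt(3)/81 + 23749/291620 = 23749/291620 - 37264*sqrt(3)/81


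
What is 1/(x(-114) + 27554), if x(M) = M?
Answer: 1/27440 ≈ 3.6443e-5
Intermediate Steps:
1/(x(-114) + 27554) = 1/(-114 + 27554) = 1/27440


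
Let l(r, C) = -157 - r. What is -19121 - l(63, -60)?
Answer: -18901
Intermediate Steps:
-19121 - l(63, -60) = -19121 - (-157 - 1*63) = -19121 - (-157 - 63) = -19121 - 1*(-220) = -19121 + 220 = -18901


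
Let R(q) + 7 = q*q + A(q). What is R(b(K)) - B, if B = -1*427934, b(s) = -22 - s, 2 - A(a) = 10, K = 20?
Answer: 429683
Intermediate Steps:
A(a) = -8 (A(a) = 2 - 1*10 = 2 - 10 = -8)
B = -427934
R(q) = -15 + q**2 (R(q) = -7 + (q*q - 8) = -7 + (q**2 - 8) = -7 + (-8 + q**2) = -15 + q**2)
R(b(K)) - B = (-15 + (-22 - 1*20)**2) - 1*(-427934) = (-15 + (-22 - 20)**2) + 427934 = (-15 + (-42)**2) + 427934 = (-15 + 1764) + 427934 = 1749 + 427934 = 429683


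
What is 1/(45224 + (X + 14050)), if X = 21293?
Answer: 1/80567 ≈ 1.2412e-5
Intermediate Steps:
1/(45224 + (X + 14050)) = 1/(45224 + (21293 + 14050)) = 1/(45224 + 35343) = 1/80567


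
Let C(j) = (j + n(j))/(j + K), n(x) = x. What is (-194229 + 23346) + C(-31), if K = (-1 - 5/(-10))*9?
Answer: -12132569/71 ≈ -1.7088e+5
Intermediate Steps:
K = -9/2 (K = (-1 - 5*(-⅒))*9 = (-1 + ½)*9 = -½*9 = -9/2 ≈ -4.5000)
C(j) = 2*j/(-9/2 + j) (C(j) = (j + j)/(j - 9/2) = (2*j)/(-9/2 + j) = 2*j/(-9/2 + j))
(-194229 + 23346) + C(-31) = (-194229 + 23346) + 4*(-31)/(-9 + 2*(-31)) = -170883 + 4*(-31)/(-9 - 62) = -170883 + 4*(-31)/(-71) = -170883 + 4*(-31)*(-1/71) = -170883 + 124/71 = -12132569/71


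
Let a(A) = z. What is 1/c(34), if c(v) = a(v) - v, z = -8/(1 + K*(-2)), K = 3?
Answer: -5/162 ≈ -0.030864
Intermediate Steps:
z = 8/5 (z = -8/(1 + 3*(-2)) = -8/(1 - 6) = -8/(-5) = -8*(-1/5) = 8/5 ≈ 1.6000)
a(A) = 8/5
c(v) = 8/5 - v
1/c(34) = 1/(8/5 - 1*34) = 1/(8/5 - 34) = 1/(-162/5) = -5/162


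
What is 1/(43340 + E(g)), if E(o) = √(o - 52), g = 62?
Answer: 4334/187835559 - √10/1878355590 ≈ 2.3072e-5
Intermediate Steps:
E(o) = √(-52 + o)
1/(43340 + E(g)) = 1/(43340 + √(-52 + 62)) = 1/(43340 + √10)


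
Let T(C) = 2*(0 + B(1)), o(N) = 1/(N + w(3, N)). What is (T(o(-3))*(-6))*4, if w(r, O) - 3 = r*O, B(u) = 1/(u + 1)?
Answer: -24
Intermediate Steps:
B(u) = 1/(1 + u)
w(r, O) = 3 + O*r (w(r, O) = 3 + r*O = 3 + O*r)
o(N) = 1/(3 + 4*N) (o(N) = 1/(N + (3 + N*3)) = 1/(N + (3 + 3*N)) = 1/(3 + 4*N))
T(C) = 1 (T(C) = 2*(0 + 1/(1 + 1)) = 2*(0 + 1/2) = 2*(0 + ½) = 2*(½) = 1)
(T(o(-3))*(-6))*4 = (1*(-6))*4 = -6*4 = -24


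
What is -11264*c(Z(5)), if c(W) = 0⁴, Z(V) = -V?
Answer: 0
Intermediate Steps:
c(W) = 0
-11264*c(Z(5)) = -11264*0 = 0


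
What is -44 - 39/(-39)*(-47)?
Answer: -91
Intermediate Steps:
-44 - 39/(-39)*(-47) = -44 - 39*(-1)/39*(-47) = -44 - 1*(-1)*(-47) = -44 + 1*(-47) = -44 - 47 = -91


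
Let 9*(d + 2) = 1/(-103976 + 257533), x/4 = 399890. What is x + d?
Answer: 2210609950255/1382013 ≈ 1.5996e+6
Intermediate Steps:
x = 1599560 (x = 4*399890 = 1599560)
d = -2764025/1382013 (d = -2 + 1/(9*(-103976 + 257533)) = -2 + (⅑)/153557 = -2 + (⅑)*(1/153557) = -2 + 1/1382013 = -2764025/1382013 ≈ -2.0000)
x + d = 1599560 - 2764025/1382013 = 2210609950255/1382013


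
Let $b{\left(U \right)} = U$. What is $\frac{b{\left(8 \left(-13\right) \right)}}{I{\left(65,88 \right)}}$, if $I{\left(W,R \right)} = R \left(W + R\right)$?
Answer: $- \frac{13}{1683} \approx -0.0077243$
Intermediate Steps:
$I{\left(W,R \right)} = R \left(R + W\right)$
$\frac{b{\left(8 \left(-13\right) \right)}}{I{\left(65,88 \right)}} = \frac{8 \left(-13\right)}{88 \left(88 + 65\right)} = - \frac{104}{88 \cdot 153} = - \frac{104}{13464} = \left(-104\right) \frac{1}{13464} = - \frac{13}{1683}$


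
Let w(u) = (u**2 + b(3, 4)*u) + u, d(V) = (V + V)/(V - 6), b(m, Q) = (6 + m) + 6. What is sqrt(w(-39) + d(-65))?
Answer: sqrt(4531007)/71 ≈ 29.980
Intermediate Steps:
b(m, Q) = 12 + m
d(V) = 2*V/(-6 + V) (d(V) = (2*V)/(-6 + V) = 2*V/(-6 + V))
w(u) = u**2 + 16*u (w(u) = (u**2 + (12 + 3)*u) + u = (u**2 + 15*u) + u = u**2 + 16*u)
sqrt(w(-39) + d(-65)) = sqrt(-39*(16 - 39) + 2*(-65)/(-6 - 65)) = sqrt(-39*(-23) + 2*(-65)/(-71)) = sqrt(897 + 2*(-65)*(-1/71)) = sqrt(897 + 130/71) = sqrt(63817/71) = sqrt(4531007)/71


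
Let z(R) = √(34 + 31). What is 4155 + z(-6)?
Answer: 4155 + √65 ≈ 4163.1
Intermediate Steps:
z(R) = √65
4155 + z(-6) = 4155 + √65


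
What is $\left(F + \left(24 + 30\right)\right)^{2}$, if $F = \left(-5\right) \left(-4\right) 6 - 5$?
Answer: $28561$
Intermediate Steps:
$F = 115$ ($F = 20 \cdot 6 - 5 = 120 - 5 = 115$)
$\left(F + \left(24 + 30\right)\right)^{2} = \left(115 + \left(24 + 30\right)\right)^{2} = \left(115 + 54\right)^{2} = 169^{2} = 28561$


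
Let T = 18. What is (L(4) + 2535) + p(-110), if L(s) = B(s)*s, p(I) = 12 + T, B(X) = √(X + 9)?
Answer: 2565 + 4*√13 ≈ 2579.4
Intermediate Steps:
B(X) = √(9 + X)
p(I) = 30 (p(I) = 12 + 18 = 30)
L(s) = s*√(9 + s) (L(s) = √(9 + s)*s = s*√(9 + s))
(L(4) + 2535) + p(-110) = (4*√(9 + 4) + 2535) + 30 = (4*√13 + 2535) + 30 = (2535 + 4*√13) + 30 = 2565 + 4*√13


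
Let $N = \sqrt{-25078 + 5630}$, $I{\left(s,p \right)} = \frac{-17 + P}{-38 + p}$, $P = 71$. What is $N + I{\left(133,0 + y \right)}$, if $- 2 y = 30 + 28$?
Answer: $- \frac{54}{67} + 2 i \sqrt{4862} \approx -0.80597 + 139.46 i$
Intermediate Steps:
$y = -29$ ($y = - \frac{30 + 28}{2} = \left(- \frac{1}{2}\right) 58 = -29$)
$I{\left(s,p \right)} = \frac{54}{-38 + p}$ ($I{\left(s,p \right)} = \frac{-17 + 71}{-38 + p} = \frac{54}{-38 + p}$)
$N = 2 i \sqrt{4862}$ ($N = \sqrt{-19448} = 2 i \sqrt{4862} \approx 139.46 i$)
$N + I{\left(133,0 + y \right)} = 2 i \sqrt{4862} + \frac{54}{-38 + \left(0 - 29\right)} = 2 i \sqrt{4862} + \frac{54}{-38 - 29} = 2 i \sqrt{4862} + \frac{54}{-67} = 2 i \sqrt{4862} + 54 \left(- \frac{1}{67}\right) = 2 i \sqrt{4862} - \frac{54}{67} = - \frac{54}{67} + 2 i \sqrt{4862}$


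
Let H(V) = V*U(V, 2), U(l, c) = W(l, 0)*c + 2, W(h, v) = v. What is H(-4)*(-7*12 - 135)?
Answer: 1752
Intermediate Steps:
U(l, c) = 2 (U(l, c) = 0*c + 2 = 0 + 2 = 2)
H(V) = 2*V (H(V) = V*2 = 2*V)
H(-4)*(-7*12 - 135) = (2*(-4))*(-7*12 - 135) = -8*(-84 - 135) = -8*(-219) = 1752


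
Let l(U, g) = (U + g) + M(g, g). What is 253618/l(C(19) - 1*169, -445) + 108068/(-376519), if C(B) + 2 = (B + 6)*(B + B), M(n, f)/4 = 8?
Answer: 47726221427/68902977 ≈ 692.66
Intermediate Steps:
M(n, f) = 32 (M(n, f) = 4*8 = 32)
C(B) = -2 + 2*B*(6 + B) (C(B) = -2 + (B + 6)*(B + B) = -2 + (6 + B)*(2*B) = -2 + 2*B*(6 + B))
l(U, g) = 32 + U + g (l(U, g) = (U + g) + 32 = 32 + U + g)
253618/l(C(19) - 1*169, -445) + 108068/(-376519) = 253618/(32 + ((-2 + 2*19² + 12*19) - 1*169) - 445) + 108068/(-376519) = 253618/(32 + ((-2 + 2*361 + 228) - 169) - 445) + 108068*(-1/376519) = 253618/(32 + ((-2 + 722 + 228) - 169) - 445) - 108068/376519 = 253618/(32 + (948 - 169) - 445) - 108068/376519 = 253618/(32 + 779 - 445) - 108068/376519 = 253618/366 - 108068/376519 = 253618*(1/366) - 108068/376519 = 126809/183 - 108068/376519 = 47726221427/68902977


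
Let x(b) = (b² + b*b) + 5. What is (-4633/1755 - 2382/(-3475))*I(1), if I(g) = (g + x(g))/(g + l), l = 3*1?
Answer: -4767706/1219725 ≈ -3.9088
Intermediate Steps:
l = 3
x(b) = 5 + 2*b² (x(b) = (b² + b²) + 5 = 2*b² + 5 = 5 + 2*b²)
I(g) = (5 + g + 2*g²)/(3 + g) (I(g) = (g + (5 + 2*g²))/(g + 3) = (5 + g + 2*g²)/(3 + g))
(-4633/1755 - 2382/(-3475))*I(1) = (-4633/1755 - 2382/(-3475))*((5 + 1 + 2*1²)/(3 + 1)) = (-4633*1/1755 - 2382*(-1/3475))*((5 + 1 + 2*1)/4) = (-4633/1755 + 2382/3475)*((5 + 1 + 2)/4) = -2383853*8/4878900 = -2383853/1219725*2 = -4767706/1219725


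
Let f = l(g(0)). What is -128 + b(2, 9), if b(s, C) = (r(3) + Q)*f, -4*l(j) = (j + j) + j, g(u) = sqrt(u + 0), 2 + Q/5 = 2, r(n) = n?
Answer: -128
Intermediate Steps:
Q = 0 (Q = -10 + 5*2 = -10 + 10 = 0)
g(u) = sqrt(u)
l(j) = -3*j/4 (l(j) = -((j + j) + j)/4 = -(2*j + j)/4 = -3*j/4)
f = 0 (f = -3*sqrt(0)/4 = -3/4*0 = 0)
b(s, C) = 0 (b(s, C) = (3 + 0)*0 = 3*0 = 0)
-128 + b(2, 9) = -128 + 0 = -128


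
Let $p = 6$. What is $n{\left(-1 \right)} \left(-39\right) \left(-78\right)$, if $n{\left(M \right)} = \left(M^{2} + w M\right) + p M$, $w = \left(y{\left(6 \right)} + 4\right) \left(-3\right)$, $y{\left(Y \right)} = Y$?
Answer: $76050$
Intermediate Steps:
$w = -30$ ($w = \left(6 + 4\right) \left(-3\right) = 10 \left(-3\right) = -30$)
$n{\left(M \right)} = M^{2} - 24 M$ ($n{\left(M \right)} = \left(M^{2} - 30 M\right) + 6 M = M^{2} - 24 M$)
$n{\left(-1 \right)} \left(-39\right) \left(-78\right) = - (-24 - 1) \left(-39\right) \left(-78\right) = \left(-1\right) \left(-25\right) \left(-39\right) \left(-78\right) = 25 \left(-39\right) \left(-78\right) = \left(-975\right) \left(-78\right) = 76050$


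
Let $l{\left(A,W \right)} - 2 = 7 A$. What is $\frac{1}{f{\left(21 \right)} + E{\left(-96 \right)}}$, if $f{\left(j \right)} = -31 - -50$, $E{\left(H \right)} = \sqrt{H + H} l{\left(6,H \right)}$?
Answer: $\frac{19}{372073} - \frac{352 i \sqrt{3}}{372073} \approx 5.1065 \cdot 10^{-5} - 0.0016386 i$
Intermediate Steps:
$l{\left(A,W \right)} = 2 + 7 A$
$E{\left(H \right)} = 44 \sqrt{2} \sqrt{H}$ ($E{\left(H \right)} = \sqrt{H + H} \left(2 + 7 \cdot 6\right) = \sqrt{2 H} \left(2 + 42\right) = \sqrt{2} \sqrt{H} 44 = 44 \sqrt{2} \sqrt{H}$)
$f{\left(j \right)} = 19$ ($f{\left(j \right)} = -31 + 50 = 19$)
$\frac{1}{f{\left(21 \right)} + E{\left(-96 \right)}} = \frac{1}{19 + 44 \sqrt{2} \sqrt{-96}} = \frac{1}{19 + 44 \sqrt{2} \cdot 4 i \sqrt{6}} = \frac{1}{19 + 352 i \sqrt{3}}$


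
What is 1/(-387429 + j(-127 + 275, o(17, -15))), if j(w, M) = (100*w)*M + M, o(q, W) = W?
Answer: -1/609444 ≈ -1.6408e-6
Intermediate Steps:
j(w, M) = M + 100*M*w (j(w, M) = 100*M*w + M = M + 100*M*w)
1/(-387429 + j(-127 + 275, o(17, -15))) = 1/(-387429 - 15*(1 + 100*(-127 + 275))) = 1/(-387429 - 15*(1 + 100*148)) = 1/(-387429 - 15*(1 + 14800)) = 1/(-387429 - 15*14801) = 1/(-387429 - 222015) = 1/(-609444) = -1/609444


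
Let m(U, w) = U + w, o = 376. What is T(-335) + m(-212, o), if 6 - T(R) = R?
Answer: 505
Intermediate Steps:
T(R) = 6 - R
T(-335) + m(-212, o) = (6 - 1*(-335)) + (-212 + 376) = (6 + 335) + 164 = 341 + 164 = 505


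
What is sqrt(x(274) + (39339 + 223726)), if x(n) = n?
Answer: sqrt(263339) ≈ 513.17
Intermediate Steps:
sqrt(x(274) + (39339 + 223726)) = sqrt(274 + (39339 + 223726)) = sqrt(274 + 263065) = sqrt(263339)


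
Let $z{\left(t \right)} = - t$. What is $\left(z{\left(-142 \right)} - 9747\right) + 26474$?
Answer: $16869$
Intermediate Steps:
$\left(z{\left(-142 \right)} - 9747\right) + 26474 = \left(\left(-1\right) \left(-142\right) - 9747\right) + 26474 = \left(142 - 9747\right) + 26474 = -9605 + 26474 = 16869$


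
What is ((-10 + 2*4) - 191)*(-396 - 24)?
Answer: 81060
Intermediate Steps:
((-10 + 2*4) - 191)*(-396 - 24) = ((-10 + 8) - 191)*(-420) = (-2 - 191)*(-420) = -193*(-420) = 81060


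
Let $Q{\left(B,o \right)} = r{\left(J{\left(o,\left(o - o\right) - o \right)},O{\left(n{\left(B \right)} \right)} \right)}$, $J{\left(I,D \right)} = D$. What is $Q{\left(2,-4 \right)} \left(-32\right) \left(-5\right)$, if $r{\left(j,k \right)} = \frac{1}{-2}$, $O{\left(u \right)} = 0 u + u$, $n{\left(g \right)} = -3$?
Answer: $-80$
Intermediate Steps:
$O{\left(u \right)} = u$ ($O{\left(u \right)} = 0 + u = u$)
$r{\left(j,k \right)} = - \frac{1}{2}$
$Q{\left(B,o \right)} = - \frac{1}{2}$
$Q{\left(2,-4 \right)} \left(-32\right) \left(-5\right) = \left(- \frac{1}{2}\right) \left(-32\right) \left(-5\right) = 16 \left(-5\right) = -80$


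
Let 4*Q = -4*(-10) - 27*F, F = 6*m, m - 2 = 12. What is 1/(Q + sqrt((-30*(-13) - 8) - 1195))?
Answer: -557/311062 - I*sqrt(813)/311062 ≈ -0.0017906 - 9.1664e-5*I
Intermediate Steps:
m = 14 (m = 2 + 12 = 14)
F = 84 (F = 6*14 = 84)
Q = -557 (Q = (-4*(-10) - 27*84)/4 = (40 - 2268)/4 = (1/4)*(-2228) = -557)
1/(Q + sqrt((-30*(-13) - 8) - 1195)) = 1/(-557 + sqrt((-30*(-13) - 8) - 1195)) = 1/(-557 + sqrt((390 - 8) - 1195)) = 1/(-557 + sqrt(382 - 1195)) = 1/(-557 + sqrt(-813)) = 1/(-557 + I*sqrt(813))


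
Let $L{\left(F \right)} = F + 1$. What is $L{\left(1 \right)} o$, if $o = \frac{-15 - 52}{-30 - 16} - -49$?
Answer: $\frac{2321}{23} \approx 100.91$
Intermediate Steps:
$L{\left(F \right)} = 1 + F$
$o = \frac{2321}{46}$ ($o = - \frac{67}{-46} + 49 = \left(-67\right) \left(- \frac{1}{46}\right) + 49 = \frac{67}{46} + 49 = \frac{2321}{46} \approx 50.457$)
$L{\left(1 \right)} o = \left(1 + 1\right) \frac{2321}{46} = 2 \cdot \frac{2321}{46} = \frac{2321}{23}$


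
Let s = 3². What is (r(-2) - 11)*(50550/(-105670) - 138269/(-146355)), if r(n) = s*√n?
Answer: -721263998/140593935 + 2163791994*I*√2/515511095 ≈ -5.1301 + 5.936*I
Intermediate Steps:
s = 9
r(n) = 9*√n
(r(-2) - 11)*(50550/(-105670) - 138269/(-146355)) = (9*√(-2) - 11)*(50550/(-105670) - 138269/(-146355)) = (9*(I*√2) - 11)*(50550*(-1/105670) - 138269*(-1/146355)) = (9*I*√2 - 11)*(-5055/10567 + 138269/146355) = (-11 + 9*I*√2)*(721263998/1546533285) = -721263998/140593935 + 2163791994*I*√2/515511095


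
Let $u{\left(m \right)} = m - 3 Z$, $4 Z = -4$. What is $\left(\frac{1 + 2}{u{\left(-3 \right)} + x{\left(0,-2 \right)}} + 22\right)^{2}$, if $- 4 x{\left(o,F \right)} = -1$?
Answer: $1156$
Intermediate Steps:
$Z = -1$ ($Z = \frac{1}{4} \left(-4\right) = -1$)
$u{\left(m \right)} = 3 + m$ ($u{\left(m \right)} = m - -3 = m + 3 = 3 + m$)
$x{\left(o,F \right)} = \frac{1}{4}$ ($x{\left(o,F \right)} = \left(- \frac{1}{4}\right) \left(-1\right) = \frac{1}{4}$)
$\left(\frac{1 + 2}{u{\left(-3 \right)} + x{\left(0,-2 \right)}} + 22\right)^{2} = \left(\frac{1 + 2}{\left(3 - 3\right) + \frac{1}{4}} + 22\right)^{2} = \left(\frac{3}{0 + \frac{1}{4}} + 22\right)^{2} = \left(3 \frac{1}{\frac{1}{4}} + 22\right)^{2} = \left(3 \cdot 4 + 22\right)^{2} = \left(12 + 22\right)^{2} = 34^{2} = 1156$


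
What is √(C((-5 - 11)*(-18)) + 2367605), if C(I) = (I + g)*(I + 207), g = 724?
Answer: √2868545 ≈ 1693.7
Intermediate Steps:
C(I) = (207 + I)*(724 + I) (C(I) = (I + 724)*(I + 207) = (724 + I)*(207 + I) = (207 + I)*(724 + I))
√(C((-5 - 11)*(-18)) + 2367605) = √((149868 + ((-5 - 11)*(-18))² + 931*((-5 - 11)*(-18))) + 2367605) = √((149868 + (-16*(-18))² + 931*(-16*(-18))) + 2367605) = √((149868 + 288² + 931*288) + 2367605) = √((149868 + 82944 + 268128) + 2367605) = √(500940 + 2367605) = √2868545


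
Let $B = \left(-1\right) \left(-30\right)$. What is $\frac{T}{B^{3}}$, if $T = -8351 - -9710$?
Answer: $\frac{151}{3000} \approx 0.050333$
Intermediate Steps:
$T = 1359$ ($T = -8351 + 9710 = 1359$)
$B = 30$
$\frac{T}{B^{3}} = \frac{1359}{30^{3}} = \frac{1359}{27000} = 1359 \cdot \frac{1}{27000} = \frac{151}{3000}$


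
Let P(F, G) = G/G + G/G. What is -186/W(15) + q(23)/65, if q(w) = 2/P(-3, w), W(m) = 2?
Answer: -6044/65 ≈ -92.985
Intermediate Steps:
P(F, G) = 2 (P(F, G) = 1 + 1 = 2)
q(w) = 1 (q(w) = 2/2 = 2*(½) = 1)
-186/W(15) + q(23)/65 = -186/2 + 1/65 = -186*½ + 1*(1/65) = -93 + 1/65 = -6044/65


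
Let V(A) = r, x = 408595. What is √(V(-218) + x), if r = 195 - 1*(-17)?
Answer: 63*√103 ≈ 639.38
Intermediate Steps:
r = 212 (r = 195 + 17 = 212)
V(A) = 212
√(V(-218) + x) = √(212 + 408595) = √408807 = 63*√103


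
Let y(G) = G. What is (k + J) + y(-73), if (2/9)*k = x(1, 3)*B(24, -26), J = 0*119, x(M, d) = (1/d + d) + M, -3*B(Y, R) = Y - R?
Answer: -398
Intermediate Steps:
B(Y, R) = -Y/3 + R/3 (B(Y, R) = -(Y - R)/3 = -Y/3 + R/3)
x(M, d) = M + d + 1/d (x(M, d) = (d + 1/d) + M = M + d + 1/d)
J = 0
k = -325 (k = 9*((1 + 3 + 1/3)*(-⅓*24 + (⅓)*(-26)))/2 = 9*((1 + 3 + ⅓)*(-8 - 26/3))/2 = 9*((13/3)*(-50/3))/2 = (9/2)*(-650/9) = -325)
(k + J) + y(-73) = (-325 + 0) - 73 = -325 - 73 = -398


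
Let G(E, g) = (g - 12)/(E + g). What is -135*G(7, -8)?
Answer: -2700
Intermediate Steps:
G(E, g) = (-12 + g)/(E + g)
-135*G(7, -8) = -135*(-12 - 8)/(7 - 8) = -135*(-20)/(-1) = -(-135)*(-20) = -135*20 = -2700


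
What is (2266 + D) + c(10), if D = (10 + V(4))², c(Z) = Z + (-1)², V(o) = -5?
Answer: 2302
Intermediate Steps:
c(Z) = 1 + Z (c(Z) = Z + 1 = 1 + Z)
D = 25 (D = (10 - 5)² = 5² = 25)
(2266 + D) + c(10) = (2266 + 25) + (1 + 10) = 2291 + 11 = 2302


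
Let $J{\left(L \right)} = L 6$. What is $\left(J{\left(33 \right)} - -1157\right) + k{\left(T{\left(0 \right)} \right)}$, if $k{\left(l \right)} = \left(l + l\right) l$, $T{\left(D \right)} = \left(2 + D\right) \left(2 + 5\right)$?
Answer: $1747$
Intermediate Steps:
$J{\left(L \right)} = 6 L$
$T{\left(D \right)} = 14 + 7 D$ ($T{\left(D \right)} = \left(2 + D\right) 7 = 14 + 7 D$)
$k{\left(l \right)} = 2 l^{2}$ ($k{\left(l \right)} = 2 l l = 2 l^{2}$)
$\left(J{\left(33 \right)} - -1157\right) + k{\left(T{\left(0 \right)} \right)} = \left(6 \cdot 33 - -1157\right) + 2 \left(14 + 7 \cdot 0\right)^{2} = \left(198 + 1157\right) + 2 \left(14 + 0\right)^{2} = 1355 + 2 \cdot 14^{2} = 1355 + 2 \cdot 196 = 1355 + 392 = 1747$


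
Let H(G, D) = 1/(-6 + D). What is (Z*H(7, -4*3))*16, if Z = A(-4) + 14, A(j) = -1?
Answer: -104/9 ≈ -11.556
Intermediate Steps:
Z = 13 (Z = -1 + 14 = 13)
(Z*H(7, -4*3))*16 = (13/(-6 - 4*3))*16 = (13/(-6 - 12))*16 = (13/(-18))*16 = (13*(-1/18))*16 = -13/18*16 = -104/9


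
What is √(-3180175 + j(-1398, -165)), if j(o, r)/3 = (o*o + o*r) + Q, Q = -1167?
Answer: √3371546 ≈ 1836.2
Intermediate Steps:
j(o, r) = -3501 + 3*o² + 3*o*r (j(o, r) = 3*((o*o + o*r) - 1167) = 3*((o² + o*r) - 1167) = 3*(-1167 + o² + o*r) = -3501 + 3*o² + 3*o*r)
√(-3180175 + j(-1398, -165)) = √(-3180175 + (-3501 + 3*(-1398)² + 3*(-1398)*(-165))) = √(-3180175 + (-3501 + 3*1954404 + 692010)) = √(-3180175 + (-3501 + 5863212 + 692010)) = √(-3180175 + 6551721) = √3371546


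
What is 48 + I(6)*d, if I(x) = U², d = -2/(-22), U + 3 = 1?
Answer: 532/11 ≈ 48.364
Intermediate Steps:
U = -2 (U = -3 + 1 = -2)
d = 1/11 (d = -2*(-1/22) = 1/11 ≈ 0.090909)
I(x) = 4 (I(x) = (-2)² = 4)
48 + I(6)*d = 48 + 4*(1/11) = 48 + 4/11 = 532/11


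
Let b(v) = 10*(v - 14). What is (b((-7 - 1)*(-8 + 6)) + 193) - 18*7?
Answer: 87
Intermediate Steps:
b(v) = -140 + 10*v (b(v) = 10*(-14 + v) = -140 + 10*v)
(b((-7 - 1)*(-8 + 6)) + 193) - 18*7 = ((-140 + 10*((-7 - 1)*(-8 + 6))) + 193) - 18*7 = ((-140 + 10*(-8*(-2))) + 193) - 126 = ((-140 + 10*16) + 193) - 126 = ((-140 + 160) + 193) - 126 = (20 + 193) - 126 = 213 - 126 = 87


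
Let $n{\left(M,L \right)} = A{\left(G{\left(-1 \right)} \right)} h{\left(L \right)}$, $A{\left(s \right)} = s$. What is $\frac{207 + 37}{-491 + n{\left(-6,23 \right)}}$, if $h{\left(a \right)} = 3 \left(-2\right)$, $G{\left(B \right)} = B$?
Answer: $- \frac{244}{485} \approx -0.50309$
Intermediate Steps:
$h{\left(a \right)} = -6$
$n{\left(M,L \right)} = 6$ ($n{\left(M,L \right)} = \left(-1\right) \left(-6\right) = 6$)
$\frac{207 + 37}{-491 + n{\left(-6,23 \right)}} = \frac{207 + 37}{-491 + 6} = \frac{244}{-485} = 244 \left(- \frac{1}{485}\right) = - \frac{244}{485}$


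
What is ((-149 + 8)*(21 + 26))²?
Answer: 43917129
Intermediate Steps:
((-149 + 8)*(21 + 26))² = (-141*47)² = (-6627)² = 43917129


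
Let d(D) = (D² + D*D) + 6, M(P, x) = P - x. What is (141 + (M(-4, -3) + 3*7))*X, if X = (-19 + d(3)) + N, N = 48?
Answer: 8533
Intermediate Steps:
d(D) = 6 + 2*D² (d(D) = (D² + D²) + 6 = 2*D² + 6 = 6 + 2*D²)
X = 53 (X = (-19 + (6 + 2*3²)) + 48 = (-19 + (6 + 2*9)) + 48 = (-19 + (6 + 18)) + 48 = (-19 + 24) + 48 = 5 + 48 = 53)
(141 + (M(-4, -3) + 3*7))*X = (141 + ((-4 - 1*(-3)) + 3*7))*53 = (141 + ((-4 + 3) + 21))*53 = (141 + (-1 + 21))*53 = (141 + 20)*53 = 161*53 = 8533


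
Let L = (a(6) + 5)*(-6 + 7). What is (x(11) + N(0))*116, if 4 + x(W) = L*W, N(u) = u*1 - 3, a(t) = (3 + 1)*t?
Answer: 36192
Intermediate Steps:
a(t) = 4*t
N(u) = -3 + u (N(u) = u - 3 = -3 + u)
L = 29 (L = (4*6 + 5)*(-6 + 7) = (24 + 5)*1 = 29*1 = 29)
x(W) = -4 + 29*W
(x(11) + N(0))*116 = ((-4 + 29*11) + (-3 + 0))*116 = ((-4 + 319) - 3)*116 = (315 - 3)*116 = 312*116 = 36192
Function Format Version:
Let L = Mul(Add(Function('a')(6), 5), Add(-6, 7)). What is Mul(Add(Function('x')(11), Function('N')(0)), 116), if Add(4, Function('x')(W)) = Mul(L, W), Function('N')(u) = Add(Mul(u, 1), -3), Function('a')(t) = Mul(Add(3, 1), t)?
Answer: 36192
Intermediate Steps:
Function('a')(t) = Mul(4, t)
Function('N')(u) = Add(-3, u) (Function('N')(u) = Add(u, -3) = Add(-3, u))
L = 29 (L = Mul(Add(Mul(4, 6), 5), Add(-6, 7)) = Mul(Add(24, 5), 1) = Mul(29, 1) = 29)
Function('x')(W) = Add(-4, Mul(29, W))
Mul(Add(Function('x')(11), Function('N')(0)), 116) = Mul(Add(Add(-4, Mul(29, 11)), Add(-3, 0)), 116) = Mul(Add(Add(-4, 319), -3), 116) = Mul(Add(315, -3), 116) = Mul(312, 116) = 36192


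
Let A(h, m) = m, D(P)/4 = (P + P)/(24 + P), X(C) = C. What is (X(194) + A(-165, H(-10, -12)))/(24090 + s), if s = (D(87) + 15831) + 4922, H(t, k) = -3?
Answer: 7067/1659423 ≈ 0.0042587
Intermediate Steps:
D(P) = 8*P/(24 + P) (D(P) = 4*((P + P)/(24 + P)) = 4*((2*P)/(24 + P)) = 4*(2*P/(24 + P)) = 8*P/(24 + P))
s = 768093/37 (s = (8*87/(24 + 87) + 15831) + 4922 = (8*87/111 + 15831) + 4922 = (8*87*(1/111) + 15831) + 4922 = (232/37 + 15831) + 4922 = 585979/37 + 4922 = 768093/37 ≈ 20759.)
(X(194) + A(-165, H(-10, -12)))/(24090 + s) = (194 - 3)/(24090 + 768093/37) = 191/(1659423/37) = 191*(37/1659423) = 7067/1659423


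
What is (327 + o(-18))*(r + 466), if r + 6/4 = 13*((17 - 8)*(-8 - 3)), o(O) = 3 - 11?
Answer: -524755/2 ≈ -2.6238e+5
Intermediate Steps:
o(O) = -8
r = -2577/2 (r = -3/2 + 13*((17 - 8)*(-8 - 3)) = -3/2 + 13*(9*(-11)) = -3/2 + 13*(-99) = -3/2 - 1287 = -2577/2 ≈ -1288.5)
(327 + o(-18))*(r + 466) = (327 - 8)*(-2577/2 + 466) = 319*(-1645/2) = -524755/2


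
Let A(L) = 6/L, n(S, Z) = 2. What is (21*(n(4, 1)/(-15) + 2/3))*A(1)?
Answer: 336/5 ≈ 67.200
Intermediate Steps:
(21*(n(4, 1)/(-15) + 2/3))*A(1) = (21*(2/(-15) + 2/3))*(6/1) = (21*(2*(-1/15) + 2*(1/3)))*(6*1) = (21*(-2/15 + 2/3))*6 = (21*(8/15))*6 = (56/5)*6 = 336/5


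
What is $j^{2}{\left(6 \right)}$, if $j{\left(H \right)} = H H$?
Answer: $1296$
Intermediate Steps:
$j{\left(H \right)} = H^{2}$
$j^{2}{\left(6 \right)} = \left(6^{2}\right)^{2} = 36^{2} = 1296$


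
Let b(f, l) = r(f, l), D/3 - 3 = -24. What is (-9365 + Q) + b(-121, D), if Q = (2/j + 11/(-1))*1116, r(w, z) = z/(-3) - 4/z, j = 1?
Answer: -1221440/63 ≈ -19388.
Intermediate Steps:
r(w, z) = -4/z - z/3 (r(w, z) = z*(-⅓) - 4/z = -z/3 - 4/z = -4/z - z/3)
D = -63 (D = 9 + 3*(-24) = 9 - 72 = -63)
Q = -10044 (Q = (2/1 + 11/(-1))*1116 = (2*1 + 11*(-1))*1116 = (2 - 11)*1116 = -9*1116 = -10044)
b(f, l) = -4/l - l/3
(-9365 + Q) + b(-121, D) = (-9365 - 10044) + (-4/(-63) - ⅓*(-63)) = -19409 + (-4*(-1/63) + 21) = -19409 + (4/63 + 21) = -19409 + 1327/63 = -1221440/63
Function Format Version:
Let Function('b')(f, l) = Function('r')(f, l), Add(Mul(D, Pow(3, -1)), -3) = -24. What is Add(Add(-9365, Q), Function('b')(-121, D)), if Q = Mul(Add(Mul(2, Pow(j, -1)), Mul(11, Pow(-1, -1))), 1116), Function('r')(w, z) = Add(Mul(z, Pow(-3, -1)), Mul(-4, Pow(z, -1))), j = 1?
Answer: Rational(-1221440, 63) ≈ -19388.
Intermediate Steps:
Function('r')(w, z) = Add(Mul(-4, Pow(z, -1)), Mul(Rational(-1, 3), z)) (Function('r')(w, z) = Add(Mul(z, Rational(-1, 3)), Mul(-4, Pow(z, -1))) = Add(Mul(Rational(-1, 3), z), Mul(-4, Pow(z, -1))) = Add(Mul(-4, Pow(z, -1)), Mul(Rational(-1, 3), z)))
D = -63 (D = Add(9, Mul(3, -24)) = Add(9, -72) = -63)
Q = -10044 (Q = Mul(Add(Mul(2, Pow(1, -1)), Mul(11, Pow(-1, -1))), 1116) = Mul(Add(Mul(2, 1), Mul(11, -1)), 1116) = Mul(Add(2, -11), 1116) = Mul(-9, 1116) = -10044)
Function('b')(f, l) = Add(Mul(-4, Pow(l, -1)), Mul(Rational(-1, 3), l))
Add(Add(-9365, Q), Function('b')(-121, D)) = Add(Add(-9365, -10044), Add(Mul(-4, Pow(-63, -1)), Mul(Rational(-1, 3), -63))) = Add(-19409, Add(Mul(-4, Rational(-1, 63)), 21)) = Add(-19409, Add(Rational(4, 63), 21)) = Add(-19409, Rational(1327, 63)) = Rational(-1221440, 63)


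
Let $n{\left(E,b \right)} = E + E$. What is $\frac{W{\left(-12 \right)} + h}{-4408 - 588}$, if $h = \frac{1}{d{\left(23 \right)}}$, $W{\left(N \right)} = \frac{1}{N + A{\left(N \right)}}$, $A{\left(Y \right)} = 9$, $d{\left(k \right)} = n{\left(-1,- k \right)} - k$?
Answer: $\frac{7}{93675} \approx 7.4726 \cdot 10^{-5}$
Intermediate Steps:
$n{\left(E,b \right)} = 2 E$
$d{\left(k \right)} = -2 - k$ ($d{\left(k \right)} = 2 \left(-1\right) - k = -2 - k$)
$W{\left(N \right)} = \frac{1}{9 + N}$ ($W{\left(N \right)} = \frac{1}{N + 9} = \frac{1}{9 + N}$)
$h = - \frac{1}{25}$ ($h = \frac{1}{-2 - 23} = \frac{1}{-25} = - \frac{1}{25} \approx -0.04$)
$\frac{W{\left(-12 \right)} + h}{-4408 - 588} = \frac{\frac{1}{9 - 12} - \frac{1}{25}}{-4408 - 588} = \frac{\frac{1}{-3} - \frac{1}{25}}{-4996} = \left(- \frac{1}{3} - \frac{1}{25}\right) \left(- \frac{1}{4996}\right) = \left(- \frac{28}{75}\right) \left(- \frac{1}{4996}\right) = \frac{7}{93675}$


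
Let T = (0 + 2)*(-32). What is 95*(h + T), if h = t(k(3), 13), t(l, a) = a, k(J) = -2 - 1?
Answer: -4845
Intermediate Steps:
k(J) = -3
h = 13
T = -64 (T = 2*(-32) = -64)
95*(h + T) = 95*(13 - 64) = 95*(-51) = -4845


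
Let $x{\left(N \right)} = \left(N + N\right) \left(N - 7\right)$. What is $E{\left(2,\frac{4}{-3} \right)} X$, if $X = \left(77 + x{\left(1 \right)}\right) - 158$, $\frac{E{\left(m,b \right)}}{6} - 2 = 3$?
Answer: $-2790$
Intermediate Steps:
$E{\left(m,b \right)} = 30$ ($E{\left(m,b \right)} = 12 + 6 \cdot 3 = 12 + 18 = 30$)
$x{\left(N \right)} = 2 N \left(-7 + N\right)$
$X = -93$ ($X = \left(77 + 2 \cdot 1 \left(-7 + 1\right)\right) - 158 = \left(77 + 2 \cdot 1 \left(-6\right)\right) - 158 = \left(77 - 12\right) - 158 = 65 - 158 = -93$)
$E{\left(2,\frac{4}{-3} \right)} X = 30 \left(-93\right) = -2790$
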